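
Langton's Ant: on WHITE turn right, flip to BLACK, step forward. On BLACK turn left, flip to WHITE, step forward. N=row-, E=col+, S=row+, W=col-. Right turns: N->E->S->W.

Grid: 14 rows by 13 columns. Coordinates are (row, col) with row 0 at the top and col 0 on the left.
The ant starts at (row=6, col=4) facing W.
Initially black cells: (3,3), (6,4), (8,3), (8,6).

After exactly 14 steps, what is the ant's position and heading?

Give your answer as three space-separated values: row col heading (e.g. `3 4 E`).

Step 1: on BLACK (6,4): turn L to S, flip to white, move to (7,4). |black|=3
Step 2: on WHITE (7,4): turn R to W, flip to black, move to (7,3). |black|=4
Step 3: on WHITE (7,3): turn R to N, flip to black, move to (6,3). |black|=5
Step 4: on WHITE (6,3): turn R to E, flip to black, move to (6,4). |black|=6
Step 5: on WHITE (6,4): turn R to S, flip to black, move to (7,4). |black|=7
Step 6: on BLACK (7,4): turn L to E, flip to white, move to (7,5). |black|=6
Step 7: on WHITE (7,5): turn R to S, flip to black, move to (8,5). |black|=7
Step 8: on WHITE (8,5): turn R to W, flip to black, move to (8,4). |black|=8
Step 9: on WHITE (8,4): turn R to N, flip to black, move to (7,4). |black|=9
Step 10: on WHITE (7,4): turn R to E, flip to black, move to (7,5). |black|=10
Step 11: on BLACK (7,5): turn L to N, flip to white, move to (6,5). |black|=9
Step 12: on WHITE (6,5): turn R to E, flip to black, move to (6,6). |black|=10
Step 13: on WHITE (6,6): turn R to S, flip to black, move to (7,6). |black|=11
Step 14: on WHITE (7,6): turn R to W, flip to black, move to (7,5). |black|=12

Answer: 7 5 W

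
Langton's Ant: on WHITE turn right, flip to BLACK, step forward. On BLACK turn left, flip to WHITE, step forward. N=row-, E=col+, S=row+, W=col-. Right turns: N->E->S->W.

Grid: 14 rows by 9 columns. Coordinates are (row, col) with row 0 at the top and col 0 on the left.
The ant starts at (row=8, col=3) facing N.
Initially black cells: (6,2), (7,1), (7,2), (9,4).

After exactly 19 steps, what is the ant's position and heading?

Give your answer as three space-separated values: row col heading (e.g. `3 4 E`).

Step 1: on WHITE (8,3): turn R to E, flip to black, move to (8,4). |black|=5
Step 2: on WHITE (8,4): turn R to S, flip to black, move to (9,4). |black|=6
Step 3: on BLACK (9,4): turn L to E, flip to white, move to (9,5). |black|=5
Step 4: on WHITE (9,5): turn R to S, flip to black, move to (10,5). |black|=6
Step 5: on WHITE (10,5): turn R to W, flip to black, move to (10,4). |black|=7
Step 6: on WHITE (10,4): turn R to N, flip to black, move to (9,4). |black|=8
Step 7: on WHITE (9,4): turn R to E, flip to black, move to (9,5). |black|=9
Step 8: on BLACK (9,5): turn L to N, flip to white, move to (8,5). |black|=8
Step 9: on WHITE (8,5): turn R to E, flip to black, move to (8,6). |black|=9
Step 10: on WHITE (8,6): turn R to S, flip to black, move to (9,6). |black|=10
Step 11: on WHITE (9,6): turn R to W, flip to black, move to (9,5). |black|=11
Step 12: on WHITE (9,5): turn R to N, flip to black, move to (8,5). |black|=12
Step 13: on BLACK (8,5): turn L to W, flip to white, move to (8,4). |black|=11
Step 14: on BLACK (8,4): turn L to S, flip to white, move to (9,4). |black|=10
Step 15: on BLACK (9,4): turn L to E, flip to white, move to (9,5). |black|=9
Step 16: on BLACK (9,5): turn L to N, flip to white, move to (8,5). |black|=8
Step 17: on WHITE (8,5): turn R to E, flip to black, move to (8,6). |black|=9
Step 18: on BLACK (8,6): turn L to N, flip to white, move to (7,6). |black|=8
Step 19: on WHITE (7,6): turn R to E, flip to black, move to (7,7). |black|=9

Answer: 7 7 E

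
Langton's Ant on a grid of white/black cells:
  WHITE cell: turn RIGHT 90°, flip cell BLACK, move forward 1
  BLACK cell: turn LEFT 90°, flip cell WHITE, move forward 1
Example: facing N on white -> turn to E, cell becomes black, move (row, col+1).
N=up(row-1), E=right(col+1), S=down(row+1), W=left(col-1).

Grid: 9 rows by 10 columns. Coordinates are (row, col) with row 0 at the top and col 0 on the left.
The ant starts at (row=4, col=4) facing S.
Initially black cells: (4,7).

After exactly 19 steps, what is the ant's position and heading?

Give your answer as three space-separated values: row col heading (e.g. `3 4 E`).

Answer: 3 6 E

Derivation:
Step 1: on WHITE (4,4): turn R to W, flip to black, move to (4,3). |black|=2
Step 2: on WHITE (4,3): turn R to N, flip to black, move to (3,3). |black|=3
Step 3: on WHITE (3,3): turn R to E, flip to black, move to (3,4). |black|=4
Step 4: on WHITE (3,4): turn R to S, flip to black, move to (4,4). |black|=5
Step 5: on BLACK (4,4): turn L to E, flip to white, move to (4,5). |black|=4
Step 6: on WHITE (4,5): turn R to S, flip to black, move to (5,5). |black|=5
Step 7: on WHITE (5,5): turn R to W, flip to black, move to (5,4). |black|=6
Step 8: on WHITE (5,4): turn R to N, flip to black, move to (4,4). |black|=7
Step 9: on WHITE (4,4): turn R to E, flip to black, move to (4,5). |black|=8
Step 10: on BLACK (4,5): turn L to N, flip to white, move to (3,5). |black|=7
Step 11: on WHITE (3,5): turn R to E, flip to black, move to (3,6). |black|=8
Step 12: on WHITE (3,6): turn R to S, flip to black, move to (4,6). |black|=9
Step 13: on WHITE (4,6): turn R to W, flip to black, move to (4,5). |black|=10
Step 14: on WHITE (4,5): turn R to N, flip to black, move to (3,5). |black|=11
Step 15: on BLACK (3,5): turn L to W, flip to white, move to (3,4). |black|=10
Step 16: on BLACK (3,4): turn L to S, flip to white, move to (4,4). |black|=9
Step 17: on BLACK (4,4): turn L to E, flip to white, move to (4,5). |black|=8
Step 18: on BLACK (4,5): turn L to N, flip to white, move to (3,5). |black|=7
Step 19: on WHITE (3,5): turn R to E, flip to black, move to (3,6). |black|=8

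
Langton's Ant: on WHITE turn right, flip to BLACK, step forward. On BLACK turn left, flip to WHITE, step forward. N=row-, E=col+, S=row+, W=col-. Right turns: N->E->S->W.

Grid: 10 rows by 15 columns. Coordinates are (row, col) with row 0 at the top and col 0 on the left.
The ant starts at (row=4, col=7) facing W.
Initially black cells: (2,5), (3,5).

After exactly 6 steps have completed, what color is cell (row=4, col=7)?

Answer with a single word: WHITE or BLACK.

Step 1: on WHITE (4,7): turn R to N, flip to black, move to (3,7). |black|=3
Step 2: on WHITE (3,7): turn R to E, flip to black, move to (3,8). |black|=4
Step 3: on WHITE (3,8): turn R to S, flip to black, move to (4,8). |black|=5
Step 4: on WHITE (4,8): turn R to W, flip to black, move to (4,7). |black|=6
Step 5: on BLACK (4,7): turn L to S, flip to white, move to (5,7). |black|=5
Step 6: on WHITE (5,7): turn R to W, flip to black, move to (5,6). |black|=6

Answer: WHITE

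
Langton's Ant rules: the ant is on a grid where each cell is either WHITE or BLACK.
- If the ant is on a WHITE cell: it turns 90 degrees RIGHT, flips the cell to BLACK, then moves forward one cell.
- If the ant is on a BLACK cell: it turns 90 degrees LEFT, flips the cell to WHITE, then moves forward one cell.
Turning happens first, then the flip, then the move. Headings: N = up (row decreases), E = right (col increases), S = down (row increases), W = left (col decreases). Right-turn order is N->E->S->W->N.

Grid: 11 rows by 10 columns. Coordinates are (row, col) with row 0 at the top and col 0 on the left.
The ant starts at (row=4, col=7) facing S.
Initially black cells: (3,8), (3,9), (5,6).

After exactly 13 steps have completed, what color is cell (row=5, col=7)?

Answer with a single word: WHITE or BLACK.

Step 1: on WHITE (4,7): turn R to W, flip to black, move to (4,6). |black|=4
Step 2: on WHITE (4,6): turn R to N, flip to black, move to (3,6). |black|=5
Step 3: on WHITE (3,6): turn R to E, flip to black, move to (3,7). |black|=6
Step 4: on WHITE (3,7): turn R to S, flip to black, move to (4,7). |black|=7
Step 5: on BLACK (4,7): turn L to E, flip to white, move to (4,8). |black|=6
Step 6: on WHITE (4,8): turn R to S, flip to black, move to (5,8). |black|=7
Step 7: on WHITE (5,8): turn R to W, flip to black, move to (5,7). |black|=8
Step 8: on WHITE (5,7): turn R to N, flip to black, move to (4,7). |black|=9
Step 9: on WHITE (4,7): turn R to E, flip to black, move to (4,8). |black|=10
Step 10: on BLACK (4,8): turn L to N, flip to white, move to (3,8). |black|=9
Step 11: on BLACK (3,8): turn L to W, flip to white, move to (3,7). |black|=8
Step 12: on BLACK (3,7): turn L to S, flip to white, move to (4,7). |black|=7
Step 13: on BLACK (4,7): turn L to E, flip to white, move to (4,8). |black|=6

Answer: BLACK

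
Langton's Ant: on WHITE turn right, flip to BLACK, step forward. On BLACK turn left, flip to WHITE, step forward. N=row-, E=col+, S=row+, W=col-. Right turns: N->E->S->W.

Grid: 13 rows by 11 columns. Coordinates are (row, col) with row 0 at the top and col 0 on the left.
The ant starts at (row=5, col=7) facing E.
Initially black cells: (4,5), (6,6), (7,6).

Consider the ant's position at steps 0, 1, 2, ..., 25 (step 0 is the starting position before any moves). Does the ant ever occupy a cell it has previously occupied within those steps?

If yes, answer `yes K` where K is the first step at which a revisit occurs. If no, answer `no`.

Step 1: on WHITE (5,7): turn R to S, flip to black, move to (6,7). |black|=4 — new cell
Step 2: on WHITE (6,7): turn R to W, flip to black, move to (6,6). |black|=5 — new cell
Step 3: on BLACK (6,6): turn L to S, flip to white, move to (7,6). |black|=4 — new cell
Step 4: on BLACK (7,6): turn L to E, flip to white, move to (7,7). |black|=3 — new cell
Step 5: on WHITE (7,7): turn R to S, flip to black, move to (8,7). |black|=4 — new cell
Step 6: on WHITE (8,7): turn R to W, flip to black, move to (8,6). |black|=5 — new cell
Step 7: on WHITE (8,6): turn R to N, flip to black, move to (7,6). |black|=6 — REVISIT

Answer: yes 7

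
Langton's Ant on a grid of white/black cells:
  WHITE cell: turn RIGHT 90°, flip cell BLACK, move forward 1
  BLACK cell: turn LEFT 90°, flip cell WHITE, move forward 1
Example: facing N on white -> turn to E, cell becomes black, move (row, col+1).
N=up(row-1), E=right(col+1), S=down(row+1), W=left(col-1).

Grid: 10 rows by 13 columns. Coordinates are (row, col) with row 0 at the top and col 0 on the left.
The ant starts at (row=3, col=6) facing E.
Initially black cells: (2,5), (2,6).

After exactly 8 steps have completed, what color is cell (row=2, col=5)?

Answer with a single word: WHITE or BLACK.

Step 1: on WHITE (3,6): turn R to S, flip to black, move to (4,6). |black|=3
Step 2: on WHITE (4,6): turn R to W, flip to black, move to (4,5). |black|=4
Step 3: on WHITE (4,5): turn R to N, flip to black, move to (3,5). |black|=5
Step 4: on WHITE (3,5): turn R to E, flip to black, move to (3,6). |black|=6
Step 5: on BLACK (3,6): turn L to N, flip to white, move to (2,6). |black|=5
Step 6: on BLACK (2,6): turn L to W, flip to white, move to (2,5). |black|=4
Step 7: on BLACK (2,5): turn L to S, flip to white, move to (3,5). |black|=3
Step 8: on BLACK (3,5): turn L to E, flip to white, move to (3,6). |black|=2

Answer: WHITE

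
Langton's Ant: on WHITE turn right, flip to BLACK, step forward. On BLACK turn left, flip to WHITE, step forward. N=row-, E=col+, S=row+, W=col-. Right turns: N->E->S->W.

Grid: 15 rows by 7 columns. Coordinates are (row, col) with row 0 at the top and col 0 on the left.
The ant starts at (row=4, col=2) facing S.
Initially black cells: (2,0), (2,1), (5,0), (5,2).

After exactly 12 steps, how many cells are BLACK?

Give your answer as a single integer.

Step 1: on WHITE (4,2): turn R to W, flip to black, move to (4,1). |black|=5
Step 2: on WHITE (4,1): turn R to N, flip to black, move to (3,1). |black|=6
Step 3: on WHITE (3,1): turn R to E, flip to black, move to (3,2). |black|=7
Step 4: on WHITE (3,2): turn R to S, flip to black, move to (4,2). |black|=8
Step 5: on BLACK (4,2): turn L to E, flip to white, move to (4,3). |black|=7
Step 6: on WHITE (4,3): turn R to S, flip to black, move to (5,3). |black|=8
Step 7: on WHITE (5,3): turn R to W, flip to black, move to (5,2). |black|=9
Step 8: on BLACK (5,2): turn L to S, flip to white, move to (6,2). |black|=8
Step 9: on WHITE (6,2): turn R to W, flip to black, move to (6,1). |black|=9
Step 10: on WHITE (6,1): turn R to N, flip to black, move to (5,1). |black|=10
Step 11: on WHITE (5,1): turn R to E, flip to black, move to (5,2). |black|=11
Step 12: on WHITE (5,2): turn R to S, flip to black, move to (6,2). |black|=12

Answer: 12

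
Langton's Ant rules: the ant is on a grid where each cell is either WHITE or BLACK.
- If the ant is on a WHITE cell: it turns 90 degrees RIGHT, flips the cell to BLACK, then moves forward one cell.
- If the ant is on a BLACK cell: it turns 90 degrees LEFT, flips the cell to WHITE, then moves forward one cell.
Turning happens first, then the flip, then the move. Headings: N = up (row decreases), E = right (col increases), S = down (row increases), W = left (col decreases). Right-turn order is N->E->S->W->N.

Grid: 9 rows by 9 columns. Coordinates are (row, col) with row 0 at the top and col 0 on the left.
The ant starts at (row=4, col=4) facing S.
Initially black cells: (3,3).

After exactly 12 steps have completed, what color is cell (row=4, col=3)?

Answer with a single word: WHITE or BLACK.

Answer: BLACK

Derivation:
Step 1: on WHITE (4,4): turn R to W, flip to black, move to (4,3). |black|=2
Step 2: on WHITE (4,3): turn R to N, flip to black, move to (3,3). |black|=3
Step 3: on BLACK (3,3): turn L to W, flip to white, move to (3,2). |black|=2
Step 4: on WHITE (3,2): turn R to N, flip to black, move to (2,2). |black|=3
Step 5: on WHITE (2,2): turn R to E, flip to black, move to (2,3). |black|=4
Step 6: on WHITE (2,3): turn R to S, flip to black, move to (3,3). |black|=5
Step 7: on WHITE (3,3): turn R to W, flip to black, move to (3,2). |black|=6
Step 8: on BLACK (3,2): turn L to S, flip to white, move to (4,2). |black|=5
Step 9: on WHITE (4,2): turn R to W, flip to black, move to (4,1). |black|=6
Step 10: on WHITE (4,1): turn R to N, flip to black, move to (3,1). |black|=7
Step 11: on WHITE (3,1): turn R to E, flip to black, move to (3,2). |black|=8
Step 12: on WHITE (3,2): turn R to S, flip to black, move to (4,2). |black|=9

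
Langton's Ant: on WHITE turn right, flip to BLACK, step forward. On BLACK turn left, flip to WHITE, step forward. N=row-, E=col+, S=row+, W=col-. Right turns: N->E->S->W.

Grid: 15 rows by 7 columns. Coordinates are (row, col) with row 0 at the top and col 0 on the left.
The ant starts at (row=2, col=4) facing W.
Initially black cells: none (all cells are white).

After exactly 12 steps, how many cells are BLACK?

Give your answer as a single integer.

Step 1: on WHITE (2,4): turn R to N, flip to black, move to (1,4). |black|=1
Step 2: on WHITE (1,4): turn R to E, flip to black, move to (1,5). |black|=2
Step 3: on WHITE (1,5): turn R to S, flip to black, move to (2,5). |black|=3
Step 4: on WHITE (2,5): turn R to W, flip to black, move to (2,4). |black|=4
Step 5: on BLACK (2,4): turn L to S, flip to white, move to (3,4). |black|=3
Step 6: on WHITE (3,4): turn R to W, flip to black, move to (3,3). |black|=4
Step 7: on WHITE (3,3): turn R to N, flip to black, move to (2,3). |black|=5
Step 8: on WHITE (2,3): turn R to E, flip to black, move to (2,4). |black|=6
Step 9: on WHITE (2,4): turn R to S, flip to black, move to (3,4). |black|=7
Step 10: on BLACK (3,4): turn L to E, flip to white, move to (3,5). |black|=6
Step 11: on WHITE (3,5): turn R to S, flip to black, move to (4,5). |black|=7
Step 12: on WHITE (4,5): turn R to W, flip to black, move to (4,4). |black|=8

Answer: 8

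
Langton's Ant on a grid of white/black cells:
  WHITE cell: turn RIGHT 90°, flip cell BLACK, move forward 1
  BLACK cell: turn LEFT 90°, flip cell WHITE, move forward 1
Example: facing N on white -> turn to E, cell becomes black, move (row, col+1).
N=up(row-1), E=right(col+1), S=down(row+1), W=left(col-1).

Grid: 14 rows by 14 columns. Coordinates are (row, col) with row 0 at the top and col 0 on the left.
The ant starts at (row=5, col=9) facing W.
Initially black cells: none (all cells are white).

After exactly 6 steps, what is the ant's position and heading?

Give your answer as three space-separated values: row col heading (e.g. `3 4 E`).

Step 1: on WHITE (5,9): turn R to N, flip to black, move to (4,9). |black|=1
Step 2: on WHITE (4,9): turn R to E, flip to black, move to (4,10). |black|=2
Step 3: on WHITE (4,10): turn R to S, flip to black, move to (5,10). |black|=3
Step 4: on WHITE (5,10): turn R to W, flip to black, move to (5,9). |black|=4
Step 5: on BLACK (5,9): turn L to S, flip to white, move to (6,9). |black|=3
Step 6: on WHITE (6,9): turn R to W, flip to black, move to (6,8). |black|=4

Answer: 6 8 W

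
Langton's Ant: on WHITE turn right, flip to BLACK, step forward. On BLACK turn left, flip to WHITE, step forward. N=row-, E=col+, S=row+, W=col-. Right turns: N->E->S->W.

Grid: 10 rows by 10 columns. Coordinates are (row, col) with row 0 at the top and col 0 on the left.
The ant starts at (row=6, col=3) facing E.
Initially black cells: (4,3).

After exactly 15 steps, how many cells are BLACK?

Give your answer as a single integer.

Answer: 10

Derivation:
Step 1: on WHITE (6,3): turn R to S, flip to black, move to (7,3). |black|=2
Step 2: on WHITE (7,3): turn R to W, flip to black, move to (7,2). |black|=3
Step 3: on WHITE (7,2): turn R to N, flip to black, move to (6,2). |black|=4
Step 4: on WHITE (6,2): turn R to E, flip to black, move to (6,3). |black|=5
Step 5: on BLACK (6,3): turn L to N, flip to white, move to (5,3). |black|=4
Step 6: on WHITE (5,3): turn R to E, flip to black, move to (5,4). |black|=5
Step 7: on WHITE (5,4): turn R to S, flip to black, move to (6,4). |black|=6
Step 8: on WHITE (6,4): turn R to W, flip to black, move to (6,3). |black|=7
Step 9: on WHITE (6,3): turn R to N, flip to black, move to (5,3). |black|=8
Step 10: on BLACK (5,3): turn L to W, flip to white, move to (5,2). |black|=7
Step 11: on WHITE (5,2): turn R to N, flip to black, move to (4,2). |black|=8
Step 12: on WHITE (4,2): turn R to E, flip to black, move to (4,3). |black|=9
Step 13: on BLACK (4,3): turn L to N, flip to white, move to (3,3). |black|=8
Step 14: on WHITE (3,3): turn R to E, flip to black, move to (3,4). |black|=9
Step 15: on WHITE (3,4): turn R to S, flip to black, move to (4,4). |black|=10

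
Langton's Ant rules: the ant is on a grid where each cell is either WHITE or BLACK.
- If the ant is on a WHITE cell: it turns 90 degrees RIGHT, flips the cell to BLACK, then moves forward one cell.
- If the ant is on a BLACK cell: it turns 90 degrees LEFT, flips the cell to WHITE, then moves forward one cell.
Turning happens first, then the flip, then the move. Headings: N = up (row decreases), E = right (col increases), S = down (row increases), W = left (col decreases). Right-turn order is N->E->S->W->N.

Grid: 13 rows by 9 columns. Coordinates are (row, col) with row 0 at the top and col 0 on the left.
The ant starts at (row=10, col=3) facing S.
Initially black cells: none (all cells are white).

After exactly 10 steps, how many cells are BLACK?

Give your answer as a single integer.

Step 1: on WHITE (10,3): turn R to W, flip to black, move to (10,2). |black|=1
Step 2: on WHITE (10,2): turn R to N, flip to black, move to (9,2). |black|=2
Step 3: on WHITE (9,2): turn R to E, flip to black, move to (9,3). |black|=3
Step 4: on WHITE (9,3): turn R to S, flip to black, move to (10,3). |black|=4
Step 5: on BLACK (10,3): turn L to E, flip to white, move to (10,4). |black|=3
Step 6: on WHITE (10,4): turn R to S, flip to black, move to (11,4). |black|=4
Step 7: on WHITE (11,4): turn R to W, flip to black, move to (11,3). |black|=5
Step 8: on WHITE (11,3): turn R to N, flip to black, move to (10,3). |black|=6
Step 9: on WHITE (10,3): turn R to E, flip to black, move to (10,4). |black|=7
Step 10: on BLACK (10,4): turn L to N, flip to white, move to (9,4). |black|=6

Answer: 6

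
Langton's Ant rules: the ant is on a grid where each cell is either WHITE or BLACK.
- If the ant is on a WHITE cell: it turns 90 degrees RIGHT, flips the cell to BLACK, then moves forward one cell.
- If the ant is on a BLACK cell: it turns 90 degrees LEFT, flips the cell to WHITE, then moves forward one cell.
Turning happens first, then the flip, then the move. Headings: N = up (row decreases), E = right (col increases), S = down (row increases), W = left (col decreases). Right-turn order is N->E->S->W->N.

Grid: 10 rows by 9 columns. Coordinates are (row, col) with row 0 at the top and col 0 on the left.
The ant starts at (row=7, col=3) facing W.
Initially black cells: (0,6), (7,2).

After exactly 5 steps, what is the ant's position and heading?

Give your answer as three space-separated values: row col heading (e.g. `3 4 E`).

Answer: 8 3 S

Derivation:
Step 1: on WHITE (7,3): turn R to N, flip to black, move to (6,3). |black|=3
Step 2: on WHITE (6,3): turn R to E, flip to black, move to (6,4). |black|=4
Step 3: on WHITE (6,4): turn R to S, flip to black, move to (7,4). |black|=5
Step 4: on WHITE (7,4): turn R to W, flip to black, move to (7,3). |black|=6
Step 5: on BLACK (7,3): turn L to S, flip to white, move to (8,3). |black|=5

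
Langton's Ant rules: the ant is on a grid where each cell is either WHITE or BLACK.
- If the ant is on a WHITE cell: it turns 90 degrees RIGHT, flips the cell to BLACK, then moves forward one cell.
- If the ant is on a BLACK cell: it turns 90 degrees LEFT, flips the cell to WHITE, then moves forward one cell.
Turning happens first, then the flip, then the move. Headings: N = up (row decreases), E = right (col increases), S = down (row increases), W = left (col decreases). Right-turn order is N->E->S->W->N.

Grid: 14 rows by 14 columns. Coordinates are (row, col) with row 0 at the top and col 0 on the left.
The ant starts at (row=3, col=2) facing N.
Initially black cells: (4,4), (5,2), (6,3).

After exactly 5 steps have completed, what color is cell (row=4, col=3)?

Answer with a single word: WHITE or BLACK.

Answer: BLACK

Derivation:
Step 1: on WHITE (3,2): turn R to E, flip to black, move to (3,3). |black|=4
Step 2: on WHITE (3,3): turn R to S, flip to black, move to (4,3). |black|=5
Step 3: on WHITE (4,3): turn R to W, flip to black, move to (4,2). |black|=6
Step 4: on WHITE (4,2): turn R to N, flip to black, move to (3,2). |black|=7
Step 5: on BLACK (3,2): turn L to W, flip to white, move to (3,1). |black|=6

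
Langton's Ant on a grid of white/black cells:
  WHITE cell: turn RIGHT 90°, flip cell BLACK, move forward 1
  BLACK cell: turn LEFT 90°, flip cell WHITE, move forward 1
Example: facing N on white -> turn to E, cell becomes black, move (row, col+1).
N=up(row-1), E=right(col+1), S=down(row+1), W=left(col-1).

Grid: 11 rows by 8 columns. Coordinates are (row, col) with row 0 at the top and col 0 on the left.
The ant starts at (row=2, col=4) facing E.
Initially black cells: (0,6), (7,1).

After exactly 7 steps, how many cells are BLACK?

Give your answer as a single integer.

Answer: 7

Derivation:
Step 1: on WHITE (2,4): turn R to S, flip to black, move to (3,4). |black|=3
Step 2: on WHITE (3,4): turn R to W, flip to black, move to (3,3). |black|=4
Step 3: on WHITE (3,3): turn R to N, flip to black, move to (2,3). |black|=5
Step 4: on WHITE (2,3): turn R to E, flip to black, move to (2,4). |black|=6
Step 5: on BLACK (2,4): turn L to N, flip to white, move to (1,4). |black|=5
Step 6: on WHITE (1,4): turn R to E, flip to black, move to (1,5). |black|=6
Step 7: on WHITE (1,5): turn R to S, flip to black, move to (2,5). |black|=7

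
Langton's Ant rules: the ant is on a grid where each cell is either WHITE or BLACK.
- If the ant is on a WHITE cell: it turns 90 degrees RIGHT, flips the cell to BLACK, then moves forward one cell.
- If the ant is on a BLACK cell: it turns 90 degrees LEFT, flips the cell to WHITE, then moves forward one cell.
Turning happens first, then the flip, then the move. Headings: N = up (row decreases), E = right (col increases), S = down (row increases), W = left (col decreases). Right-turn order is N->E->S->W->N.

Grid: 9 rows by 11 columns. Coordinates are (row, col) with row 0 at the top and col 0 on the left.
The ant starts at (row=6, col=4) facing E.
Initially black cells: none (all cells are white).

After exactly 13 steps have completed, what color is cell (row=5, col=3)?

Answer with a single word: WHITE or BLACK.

Step 1: on WHITE (6,4): turn R to S, flip to black, move to (7,4). |black|=1
Step 2: on WHITE (7,4): turn R to W, flip to black, move to (7,3). |black|=2
Step 3: on WHITE (7,3): turn R to N, flip to black, move to (6,3). |black|=3
Step 4: on WHITE (6,3): turn R to E, flip to black, move to (6,4). |black|=4
Step 5: on BLACK (6,4): turn L to N, flip to white, move to (5,4). |black|=3
Step 6: on WHITE (5,4): turn R to E, flip to black, move to (5,5). |black|=4
Step 7: on WHITE (5,5): turn R to S, flip to black, move to (6,5). |black|=5
Step 8: on WHITE (6,5): turn R to W, flip to black, move to (6,4). |black|=6
Step 9: on WHITE (6,4): turn R to N, flip to black, move to (5,4). |black|=7
Step 10: on BLACK (5,4): turn L to W, flip to white, move to (5,3). |black|=6
Step 11: on WHITE (5,3): turn R to N, flip to black, move to (4,3). |black|=7
Step 12: on WHITE (4,3): turn R to E, flip to black, move to (4,4). |black|=8
Step 13: on WHITE (4,4): turn R to S, flip to black, move to (5,4). |black|=9

Answer: BLACK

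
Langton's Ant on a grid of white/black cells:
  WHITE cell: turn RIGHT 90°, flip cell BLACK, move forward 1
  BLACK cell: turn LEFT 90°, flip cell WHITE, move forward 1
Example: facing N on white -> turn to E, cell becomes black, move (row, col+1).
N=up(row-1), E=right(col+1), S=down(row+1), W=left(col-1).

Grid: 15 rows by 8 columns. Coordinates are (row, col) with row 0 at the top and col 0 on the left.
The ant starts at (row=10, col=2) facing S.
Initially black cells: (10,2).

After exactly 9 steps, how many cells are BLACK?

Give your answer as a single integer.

Answer: 6

Derivation:
Step 1: on BLACK (10,2): turn L to E, flip to white, move to (10,3). |black|=0
Step 2: on WHITE (10,3): turn R to S, flip to black, move to (11,3). |black|=1
Step 3: on WHITE (11,3): turn R to W, flip to black, move to (11,2). |black|=2
Step 4: on WHITE (11,2): turn R to N, flip to black, move to (10,2). |black|=3
Step 5: on WHITE (10,2): turn R to E, flip to black, move to (10,3). |black|=4
Step 6: on BLACK (10,3): turn L to N, flip to white, move to (9,3). |black|=3
Step 7: on WHITE (9,3): turn R to E, flip to black, move to (9,4). |black|=4
Step 8: on WHITE (9,4): turn R to S, flip to black, move to (10,4). |black|=5
Step 9: on WHITE (10,4): turn R to W, flip to black, move to (10,3). |black|=6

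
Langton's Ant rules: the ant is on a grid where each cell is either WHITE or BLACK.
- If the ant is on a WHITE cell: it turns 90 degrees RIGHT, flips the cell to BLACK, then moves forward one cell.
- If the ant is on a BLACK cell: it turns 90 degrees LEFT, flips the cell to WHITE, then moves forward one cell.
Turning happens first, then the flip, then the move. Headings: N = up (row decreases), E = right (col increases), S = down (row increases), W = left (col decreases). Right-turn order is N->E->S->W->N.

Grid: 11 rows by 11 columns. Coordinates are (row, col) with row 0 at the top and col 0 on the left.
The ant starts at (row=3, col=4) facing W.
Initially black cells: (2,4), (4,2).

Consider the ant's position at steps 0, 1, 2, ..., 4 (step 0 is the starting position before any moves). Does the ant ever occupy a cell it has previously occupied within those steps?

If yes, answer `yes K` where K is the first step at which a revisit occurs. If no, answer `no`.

Step 1: on WHITE (3,4): turn R to N, flip to black, move to (2,4). |black|=3 — new cell
Step 2: on BLACK (2,4): turn L to W, flip to white, move to (2,3). |black|=2 — new cell
Step 3: on WHITE (2,3): turn R to N, flip to black, move to (1,3). |black|=3 — new cell
Step 4: on WHITE (1,3): turn R to E, flip to black, move to (1,4). |black|=4 — new cell
No revisit within 4 steps.

Answer: no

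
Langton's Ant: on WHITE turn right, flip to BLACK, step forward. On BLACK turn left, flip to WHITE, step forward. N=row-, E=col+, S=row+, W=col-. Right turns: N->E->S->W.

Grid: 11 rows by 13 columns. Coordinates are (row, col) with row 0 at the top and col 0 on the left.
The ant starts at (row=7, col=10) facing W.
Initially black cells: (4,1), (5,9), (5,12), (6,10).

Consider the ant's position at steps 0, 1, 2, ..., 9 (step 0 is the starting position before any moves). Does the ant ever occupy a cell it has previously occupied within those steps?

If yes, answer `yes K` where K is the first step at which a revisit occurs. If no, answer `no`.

Step 1: on WHITE (7,10): turn R to N, flip to black, move to (6,10). |black|=5 — new cell
Step 2: on BLACK (6,10): turn L to W, flip to white, move to (6,9). |black|=4 — new cell
Step 3: on WHITE (6,9): turn R to N, flip to black, move to (5,9). |black|=5 — new cell
Step 4: on BLACK (5,9): turn L to W, flip to white, move to (5,8). |black|=4 — new cell
Step 5: on WHITE (5,8): turn R to N, flip to black, move to (4,8). |black|=5 — new cell
Step 6: on WHITE (4,8): turn R to E, flip to black, move to (4,9). |black|=6 — new cell
Step 7: on WHITE (4,9): turn R to S, flip to black, move to (5,9). |black|=7 — REVISIT

Answer: yes 7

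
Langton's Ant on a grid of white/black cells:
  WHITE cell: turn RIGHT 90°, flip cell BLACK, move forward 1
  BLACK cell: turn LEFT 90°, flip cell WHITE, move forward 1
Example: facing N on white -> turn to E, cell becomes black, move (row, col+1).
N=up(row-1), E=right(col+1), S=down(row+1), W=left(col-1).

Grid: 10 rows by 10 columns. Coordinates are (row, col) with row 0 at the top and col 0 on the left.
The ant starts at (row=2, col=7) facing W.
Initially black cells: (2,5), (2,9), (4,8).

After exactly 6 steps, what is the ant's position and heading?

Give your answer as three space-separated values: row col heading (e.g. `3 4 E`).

Step 1: on WHITE (2,7): turn R to N, flip to black, move to (1,7). |black|=4
Step 2: on WHITE (1,7): turn R to E, flip to black, move to (1,8). |black|=5
Step 3: on WHITE (1,8): turn R to S, flip to black, move to (2,8). |black|=6
Step 4: on WHITE (2,8): turn R to W, flip to black, move to (2,7). |black|=7
Step 5: on BLACK (2,7): turn L to S, flip to white, move to (3,7). |black|=6
Step 6: on WHITE (3,7): turn R to W, flip to black, move to (3,6). |black|=7

Answer: 3 6 W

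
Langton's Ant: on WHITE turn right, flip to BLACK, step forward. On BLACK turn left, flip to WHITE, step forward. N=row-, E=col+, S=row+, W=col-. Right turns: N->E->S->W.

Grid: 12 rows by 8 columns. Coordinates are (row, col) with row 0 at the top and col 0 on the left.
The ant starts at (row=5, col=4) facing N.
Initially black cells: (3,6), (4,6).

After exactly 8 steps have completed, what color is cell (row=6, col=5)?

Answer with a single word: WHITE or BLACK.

Answer: BLACK

Derivation:
Step 1: on WHITE (5,4): turn R to E, flip to black, move to (5,5). |black|=3
Step 2: on WHITE (5,5): turn R to S, flip to black, move to (6,5). |black|=4
Step 3: on WHITE (6,5): turn R to W, flip to black, move to (6,4). |black|=5
Step 4: on WHITE (6,4): turn R to N, flip to black, move to (5,4). |black|=6
Step 5: on BLACK (5,4): turn L to W, flip to white, move to (5,3). |black|=5
Step 6: on WHITE (5,3): turn R to N, flip to black, move to (4,3). |black|=6
Step 7: on WHITE (4,3): turn R to E, flip to black, move to (4,4). |black|=7
Step 8: on WHITE (4,4): turn R to S, flip to black, move to (5,4). |black|=8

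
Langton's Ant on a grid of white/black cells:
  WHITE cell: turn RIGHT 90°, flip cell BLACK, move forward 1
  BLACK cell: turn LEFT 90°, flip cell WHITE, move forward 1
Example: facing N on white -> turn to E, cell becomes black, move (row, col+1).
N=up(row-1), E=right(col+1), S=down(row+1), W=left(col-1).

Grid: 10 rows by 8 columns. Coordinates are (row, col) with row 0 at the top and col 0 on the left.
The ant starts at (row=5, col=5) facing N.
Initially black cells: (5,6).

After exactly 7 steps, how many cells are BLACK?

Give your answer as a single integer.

Step 1: on WHITE (5,5): turn R to E, flip to black, move to (5,6). |black|=2
Step 2: on BLACK (5,6): turn L to N, flip to white, move to (4,6). |black|=1
Step 3: on WHITE (4,6): turn R to E, flip to black, move to (4,7). |black|=2
Step 4: on WHITE (4,7): turn R to S, flip to black, move to (5,7). |black|=3
Step 5: on WHITE (5,7): turn R to W, flip to black, move to (5,6). |black|=4
Step 6: on WHITE (5,6): turn R to N, flip to black, move to (4,6). |black|=5
Step 7: on BLACK (4,6): turn L to W, flip to white, move to (4,5). |black|=4

Answer: 4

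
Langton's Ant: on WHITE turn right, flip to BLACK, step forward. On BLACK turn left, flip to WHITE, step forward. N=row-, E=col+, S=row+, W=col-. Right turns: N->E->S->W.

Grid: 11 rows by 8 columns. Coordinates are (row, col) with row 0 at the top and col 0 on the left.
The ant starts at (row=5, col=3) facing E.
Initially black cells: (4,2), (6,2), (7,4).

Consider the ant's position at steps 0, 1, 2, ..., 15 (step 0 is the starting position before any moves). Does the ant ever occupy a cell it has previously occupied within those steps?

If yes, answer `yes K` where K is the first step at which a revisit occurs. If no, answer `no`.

Answer: yes 6

Derivation:
Step 1: on WHITE (5,3): turn R to S, flip to black, move to (6,3). |black|=4 — new cell
Step 2: on WHITE (6,3): turn R to W, flip to black, move to (6,2). |black|=5 — new cell
Step 3: on BLACK (6,2): turn L to S, flip to white, move to (7,2). |black|=4 — new cell
Step 4: on WHITE (7,2): turn R to W, flip to black, move to (7,1). |black|=5 — new cell
Step 5: on WHITE (7,1): turn R to N, flip to black, move to (6,1). |black|=6 — new cell
Step 6: on WHITE (6,1): turn R to E, flip to black, move to (6,2). |black|=7 — REVISIT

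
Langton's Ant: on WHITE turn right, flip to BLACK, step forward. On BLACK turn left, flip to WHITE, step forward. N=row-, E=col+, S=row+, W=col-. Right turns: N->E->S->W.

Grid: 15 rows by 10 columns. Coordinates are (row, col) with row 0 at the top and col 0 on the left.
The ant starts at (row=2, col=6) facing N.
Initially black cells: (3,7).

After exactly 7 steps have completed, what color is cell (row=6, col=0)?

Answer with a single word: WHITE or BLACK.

Step 1: on WHITE (2,6): turn R to E, flip to black, move to (2,7). |black|=2
Step 2: on WHITE (2,7): turn R to S, flip to black, move to (3,7). |black|=3
Step 3: on BLACK (3,7): turn L to E, flip to white, move to (3,8). |black|=2
Step 4: on WHITE (3,8): turn R to S, flip to black, move to (4,8). |black|=3
Step 5: on WHITE (4,8): turn R to W, flip to black, move to (4,7). |black|=4
Step 6: on WHITE (4,7): turn R to N, flip to black, move to (3,7). |black|=5
Step 7: on WHITE (3,7): turn R to E, flip to black, move to (3,8). |black|=6

Answer: WHITE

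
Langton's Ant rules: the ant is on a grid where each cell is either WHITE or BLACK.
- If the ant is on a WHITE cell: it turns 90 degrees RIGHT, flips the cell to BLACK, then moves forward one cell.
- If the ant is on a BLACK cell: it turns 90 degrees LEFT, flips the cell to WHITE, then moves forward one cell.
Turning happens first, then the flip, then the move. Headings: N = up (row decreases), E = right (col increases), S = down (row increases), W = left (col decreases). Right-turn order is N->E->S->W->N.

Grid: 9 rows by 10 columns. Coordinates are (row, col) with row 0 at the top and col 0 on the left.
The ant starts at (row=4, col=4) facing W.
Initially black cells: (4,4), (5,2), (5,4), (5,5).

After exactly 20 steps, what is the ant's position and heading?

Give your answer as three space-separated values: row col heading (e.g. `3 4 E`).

Answer: 4 4 W

Derivation:
Step 1: on BLACK (4,4): turn L to S, flip to white, move to (5,4). |black|=3
Step 2: on BLACK (5,4): turn L to E, flip to white, move to (5,5). |black|=2
Step 3: on BLACK (5,5): turn L to N, flip to white, move to (4,5). |black|=1
Step 4: on WHITE (4,5): turn R to E, flip to black, move to (4,6). |black|=2
Step 5: on WHITE (4,6): turn R to S, flip to black, move to (5,6). |black|=3
Step 6: on WHITE (5,6): turn R to W, flip to black, move to (5,5). |black|=4
Step 7: on WHITE (5,5): turn R to N, flip to black, move to (4,5). |black|=5
Step 8: on BLACK (4,5): turn L to W, flip to white, move to (4,4). |black|=4
Step 9: on WHITE (4,4): turn R to N, flip to black, move to (3,4). |black|=5
Step 10: on WHITE (3,4): turn R to E, flip to black, move to (3,5). |black|=6
Step 11: on WHITE (3,5): turn R to S, flip to black, move to (4,5). |black|=7
Step 12: on WHITE (4,5): turn R to W, flip to black, move to (4,4). |black|=8
Step 13: on BLACK (4,4): turn L to S, flip to white, move to (5,4). |black|=7
Step 14: on WHITE (5,4): turn R to W, flip to black, move to (5,3). |black|=8
Step 15: on WHITE (5,3): turn R to N, flip to black, move to (4,3). |black|=9
Step 16: on WHITE (4,3): turn R to E, flip to black, move to (4,4). |black|=10
Step 17: on WHITE (4,4): turn R to S, flip to black, move to (5,4). |black|=11
Step 18: on BLACK (5,4): turn L to E, flip to white, move to (5,5). |black|=10
Step 19: on BLACK (5,5): turn L to N, flip to white, move to (4,5). |black|=9
Step 20: on BLACK (4,5): turn L to W, flip to white, move to (4,4). |black|=8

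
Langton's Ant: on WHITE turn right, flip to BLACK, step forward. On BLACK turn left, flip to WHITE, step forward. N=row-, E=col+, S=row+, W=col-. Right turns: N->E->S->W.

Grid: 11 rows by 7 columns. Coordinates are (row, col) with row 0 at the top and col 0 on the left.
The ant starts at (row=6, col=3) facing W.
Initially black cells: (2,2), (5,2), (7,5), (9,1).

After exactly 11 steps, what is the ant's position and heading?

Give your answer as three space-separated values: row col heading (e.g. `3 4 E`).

Answer: 8 4 S

Derivation:
Step 1: on WHITE (6,3): turn R to N, flip to black, move to (5,3). |black|=5
Step 2: on WHITE (5,3): turn R to E, flip to black, move to (5,4). |black|=6
Step 3: on WHITE (5,4): turn R to S, flip to black, move to (6,4). |black|=7
Step 4: on WHITE (6,4): turn R to W, flip to black, move to (6,3). |black|=8
Step 5: on BLACK (6,3): turn L to S, flip to white, move to (7,3). |black|=7
Step 6: on WHITE (7,3): turn R to W, flip to black, move to (7,2). |black|=8
Step 7: on WHITE (7,2): turn R to N, flip to black, move to (6,2). |black|=9
Step 8: on WHITE (6,2): turn R to E, flip to black, move to (6,3). |black|=10
Step 9: on WHITE (6,3): turn R to S, flip to black, move to (7,3). |black|=11
Step 10: on BLACK (7,3): turn L to E, flip to white, move to (7,4). |black|=10
Step 11: on WHITE (7,4): turn R to S, flip to black, move to (8,4). |black|=11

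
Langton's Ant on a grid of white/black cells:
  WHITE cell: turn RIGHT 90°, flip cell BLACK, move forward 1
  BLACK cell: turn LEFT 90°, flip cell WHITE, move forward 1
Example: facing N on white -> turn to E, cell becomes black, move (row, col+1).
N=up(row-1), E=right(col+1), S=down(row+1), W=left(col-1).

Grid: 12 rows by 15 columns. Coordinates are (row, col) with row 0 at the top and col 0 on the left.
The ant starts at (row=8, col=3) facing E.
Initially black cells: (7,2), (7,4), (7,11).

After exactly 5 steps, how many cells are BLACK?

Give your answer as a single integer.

Answer: 6

Derivation:
Step 1: on WHITE (8,3): turn R to S, flip to black, move to (9,3). |black|=4
Step 2: on WHITE (9,3): turn R to W, flip to black, move to (9,2). |black|=5
Step 3: on WHITE (9,2): turn R to N, flip to black, move to (8,2). |black|=6
Step 4: on WHITE (8,2): turn R to E, flip to black, move to (8,3). |black|=7
Step 5: on BLACK (8,3): turn L to N, flip to white, move to (7,3). |black|=6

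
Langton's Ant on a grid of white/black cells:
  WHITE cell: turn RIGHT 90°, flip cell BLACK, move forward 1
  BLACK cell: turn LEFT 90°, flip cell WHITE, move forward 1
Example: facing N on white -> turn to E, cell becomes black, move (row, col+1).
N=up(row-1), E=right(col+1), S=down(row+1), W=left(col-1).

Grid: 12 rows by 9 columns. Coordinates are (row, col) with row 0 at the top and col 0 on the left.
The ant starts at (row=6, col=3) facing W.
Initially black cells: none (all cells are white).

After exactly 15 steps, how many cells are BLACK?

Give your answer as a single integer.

Answer: 9

Derivation:
Step 1: on WHITE (6,3): turn R to N, flip to black, move to (5,3). |black|=1
Step 2: on WHITE (5,3): turn R to E, flip to black, move to (5,4). |black|=2
Step 3: on WHITE (5,4): turn R to S, flip to black, move to (6,4). |black|=3
Step 4: on WHITE (6,4): turn R to W, flip to black, move to (6,3). |black|=4
Step 5: on BLACK (6,3): turn L to S, flip to white, move to (7,3). |black|=3
Step 6: on WHITE (7,3): turn R to W, flip to black, move to (7,2). |black|=4
Step 7: on WHITE (7,2): turn R to N, flip to black, move to (6,2). |black|=5
Step 8: on WHITE (6,2): turn R to E, flip to black, move to (6,3). |black|=6
Step 9: on WHITE (6,3): turn R to S, flip to black, move to (7,3). |black|=7
Step 10: on BLACK (7,3): turn L to E, flip to white, move to (7,4). |black|=6
Step 11: on WHITE (7,4): turn R to S, flip to black, move to (8,4). |black|=7
Step 12: on WHITE (8,4): turn R to W, flip to black, move to (8,3). |black|=8
Step 13: on WHITE (8,3): turn R to N, flip to black, move to (7,3). |black|=9
Step 14: on WHITE (7,3): turn R to E, flip to black, move to (7,4). |black|=10
Step 15: on BLACK (7,4): turn L to N, flip to white, move to (6,4). |black|=9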